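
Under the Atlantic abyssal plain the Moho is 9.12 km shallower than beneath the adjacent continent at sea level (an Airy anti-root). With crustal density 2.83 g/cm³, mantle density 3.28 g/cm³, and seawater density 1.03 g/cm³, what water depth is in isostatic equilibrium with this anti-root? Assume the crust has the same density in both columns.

2.28 km

Replacing a thickness d of crust by seawater at the top must be balanced by replacing crust with mantle at the base: d (ρ_c − ρ_w) = a (ρ_m − ρ_c).
d = a (ρ_m − ρ_c)/(ρ_c − ρ_w) = 9.12 km × 0.45/1.8 = 2.28 km.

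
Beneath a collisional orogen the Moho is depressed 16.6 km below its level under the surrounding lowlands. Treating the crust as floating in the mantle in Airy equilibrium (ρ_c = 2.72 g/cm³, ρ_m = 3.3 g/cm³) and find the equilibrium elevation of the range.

In Airy isostatic equilibrium: ρ_c h = (ρ_m − ρ_c) r.
h = r (ρ_m − ρ_c) / ρ_c = 16.6 km × (3.3 − 2.72) / 2.72 = 3.54 km.

3.54 km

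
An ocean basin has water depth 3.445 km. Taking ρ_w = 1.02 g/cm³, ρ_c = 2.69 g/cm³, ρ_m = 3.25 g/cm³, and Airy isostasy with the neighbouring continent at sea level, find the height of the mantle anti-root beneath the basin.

By Archimedes' principle applied to the lithosphere: replacing crust with seawater at the top is compensated by replacing crust with mantle at the base: d (ρ_c − ρ_w) = a (ρ_m − ρ_c).
a = d (ρ_c − ρ_w)/(ρ_m − ρ_c) = 3.445 km × 1.67/0.56 = 10.3 km.

10.3 km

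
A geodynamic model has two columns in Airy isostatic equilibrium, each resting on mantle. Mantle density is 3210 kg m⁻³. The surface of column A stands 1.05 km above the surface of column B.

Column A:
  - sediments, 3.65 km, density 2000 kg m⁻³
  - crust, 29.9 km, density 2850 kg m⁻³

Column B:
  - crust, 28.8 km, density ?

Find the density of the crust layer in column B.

2800 kg m⁻³

Take the compensation level at the base of the deeper column (depth z_c below the surface of column A) and equate Σ ρ_i t_i down to z_c; mantle fills any gap and the z_c terms cancel.
Column A: 3.65×2000 + 29.9×2850 + (z_c − 33.55)×3210
Column B: 1.05×0 + 28.8×ρ + (z_c − 1.05 − 28.8)×3210
The z_c×3210 term appears on both sides and cancels. Collect the known terms of each column as K = Σ(ρt)_known − 3210 × (depth of known layers): K_A = 92515 − 3210×33.55 = −15180.5; K_B = 0 − 3210×(1.05 + 28.8) = −95818.5.
Balance: K_A = K_B + 28.8×ρ, so ρ = (K_A − K_B)/28.8 = 80638/28.8 = 2800 kg m⁻³.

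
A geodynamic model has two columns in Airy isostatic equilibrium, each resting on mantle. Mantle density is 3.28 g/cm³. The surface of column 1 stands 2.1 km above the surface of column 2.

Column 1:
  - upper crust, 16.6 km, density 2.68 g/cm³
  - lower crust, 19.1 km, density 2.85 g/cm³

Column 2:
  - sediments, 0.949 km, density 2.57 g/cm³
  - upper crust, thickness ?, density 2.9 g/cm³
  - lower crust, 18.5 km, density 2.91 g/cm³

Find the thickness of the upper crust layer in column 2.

9.91 km

Take the compensation level at the base of the deeper column (depth z_c below the surface of column 1) and equate Σ ρ_i t_i down to z_c; mantle fills any gap and the z_c terms cancel.
Column 1: 16.6×2.68 + 19.1×2.85 + (z_c − 35.7)×3.28
Column 2: 2.1×0 + 0.949×2.57 + x×2.9 + 18.5×2.91 + (z_c − 2.1 − 19.449 − x)×3.28
The z_c×3.28 term appears on both sides and cancels. Collect the known terms of each column as K = Σ(ρt)_known − 3.28 × (depth of known layers): K_1 = 98.923 − 3.28×35.7 = −18.173; K_2 = 56.27393 − 3.28×(2.1 + 19.449) = −14.40679.
Balance: K_1 = K_2 − x×(3.28 − 2.9), so x = (K_2 − K_1)/(3.28 − 2.9) = 3.76621/0.38 = 9.91 km.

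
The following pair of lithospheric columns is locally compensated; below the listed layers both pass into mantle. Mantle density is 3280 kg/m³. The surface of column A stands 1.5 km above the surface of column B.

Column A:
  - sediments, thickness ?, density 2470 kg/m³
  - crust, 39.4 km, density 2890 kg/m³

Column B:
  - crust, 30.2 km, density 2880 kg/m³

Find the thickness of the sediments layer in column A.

2.02 km

Take the compensation level at the base of the deeper column (depth z_c below the surface of column A) and equate Σ ρ_i t_i down to z_c; mantle fills any gap and the z_c terms cancel.
Column A: x×2470 + 39.4×2890 + (z_c − 39.4 − x)×3280
Column B: 1.5×0 + 30.2×2880 + (z_c − 1.5 − 30.2)×3280
The z_c×3280 term appears on both sides and cancels. Collect the known terms of each column as K = Σ(ρt)_known − 3280 × (depth of known layers): K_A = 113866 − 3280×39.4 = −15366; K_B = 86976 − 3280×(1.5 + 30.2) = −17000.
Balance: K_A − x×(3280 − 2470) = K_B, so x = (K_A − K_B)/(3280 − 2470) = 1634/810 = 2.02 km.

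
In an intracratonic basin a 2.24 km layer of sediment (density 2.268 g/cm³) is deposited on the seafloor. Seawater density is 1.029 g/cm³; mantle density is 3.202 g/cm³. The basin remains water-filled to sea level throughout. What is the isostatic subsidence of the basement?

1.28 km

Submarine loading: the sediment displaces seawater, and the subsidence is in turn flooded, so s (ρ_m − ρ_w) = t (ρ_sed − ρ_w).
s = 2.24 km × (2.268 − 1.029) / (3.202 − 1.029) = 1.28 km.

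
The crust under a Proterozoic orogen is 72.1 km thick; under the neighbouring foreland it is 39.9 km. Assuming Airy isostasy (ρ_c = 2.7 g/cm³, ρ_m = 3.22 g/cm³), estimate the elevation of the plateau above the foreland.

5.2 km

Excess crust Δ = 72.1 km − 39.9 km = 32.2 km, split between elevation h and root r with h + r = Δ.
Airy balance ρ_c h = (ρ_m − ρ_c) r gives r = h ρ_c/(ρ_m − ρ_c), so h (1 + ρ_c/(ρ_m − ρ_c)) = Δ, i.e. h = Δ (ρ_m − ρ_c)/ρ_m.
h = 32.2 km × 0.52/3.22 = 5.2 km.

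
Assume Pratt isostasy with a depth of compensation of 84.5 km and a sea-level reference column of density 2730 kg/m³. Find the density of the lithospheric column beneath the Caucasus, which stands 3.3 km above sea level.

2630 kg/m³

Pratt balance: ρ_ref D = ρ (D + h).
ρ = ρ_ref D/(D + h) = 2730 × 84.5 km/(84.5 km + 3.3 km) = 2630 kg/m³.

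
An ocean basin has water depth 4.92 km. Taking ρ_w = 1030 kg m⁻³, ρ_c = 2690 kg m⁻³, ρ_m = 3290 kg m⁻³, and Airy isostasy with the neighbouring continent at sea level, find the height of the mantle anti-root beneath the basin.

Equating mass per unit area of the two columns: replacing crust with seawater at the top is compensated by replacing crust with mantle at the base: d (ρ_c − ρ_w) = a (ρ_m − ρ_c).
a = d (ρ_c − ρ_w)/(ρ_m − ρ_c) = 4.92 km × 1660/600 = 13.6 km.

13.6 km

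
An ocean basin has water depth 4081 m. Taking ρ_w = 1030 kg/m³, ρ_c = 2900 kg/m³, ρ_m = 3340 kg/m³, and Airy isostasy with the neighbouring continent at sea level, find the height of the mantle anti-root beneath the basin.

17300 m

Equating mass per unit area of the two columns: replacing crust with seawater at the top is compensated by replacing crust with mantle at the base: d (ρ_c − ρ_w) = a (ρ_m − ρ_c).
a = d (ρ_c − ρ_w)/(ρ_m − ρ_c) = 4081 m × 1870/440 = 17300 m.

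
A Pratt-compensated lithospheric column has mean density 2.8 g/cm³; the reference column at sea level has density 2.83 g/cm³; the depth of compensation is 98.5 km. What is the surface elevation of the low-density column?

ρ_ref D = ρ (D + h) → h = D (ρ_ref − ρ)/ρ.
h = 98.5 km × (2.83 − 2.8)/2.8 = 1.06 km.

1.06 km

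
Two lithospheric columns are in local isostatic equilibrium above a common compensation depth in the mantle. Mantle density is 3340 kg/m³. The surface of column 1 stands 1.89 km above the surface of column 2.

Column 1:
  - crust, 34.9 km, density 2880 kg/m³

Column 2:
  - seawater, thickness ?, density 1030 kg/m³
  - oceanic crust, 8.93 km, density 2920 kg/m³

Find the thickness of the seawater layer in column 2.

2.59 km

Take the compensation level at the base of the deeper column (depth z_c below the surface of column 1) and equate Σ ρ_i t_i down to z_c; mantle fills any gap and the z_c terms cancel.
Column 1: 34.9×2880 + (z_c − 34.9)×3340
Column 2: 1.89×0 + x×1030 + 8.93×2920 + (z_c − 1.89 − 8.93 − x)×3340
The z_c×3340 term appears on both sides and cancels. Collect the known terms of each column as K = Σ(ρt)_known − 3340 × (depth of known layers): K_1 = 100512 − 3340×34.9 = −16054; K_2 = 26075.6 − 3340×(1.89 + 8.93) = −10063.2.
Balance: K_1 = K_2 − x×(3340 − 1030), so x = (K_2 − K_1)/(3340 − 1030) = 5990.8/2310 = 2.59 km.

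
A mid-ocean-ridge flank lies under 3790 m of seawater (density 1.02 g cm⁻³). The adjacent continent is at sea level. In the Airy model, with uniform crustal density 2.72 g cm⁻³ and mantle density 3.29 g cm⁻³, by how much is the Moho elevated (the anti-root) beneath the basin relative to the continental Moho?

11300 m

In Airy isostatic equilibrium: replacing crust with seawater at the top is compensated by replacing crust with mantle at the base: d (ρ_c − ρ_w) = a (ρ_m − ρ_c).
a = d (ρ_c − ρ_w)/(ρ_m − ρ_c) = 3790 m × 1.7/0.57 = 11300 m.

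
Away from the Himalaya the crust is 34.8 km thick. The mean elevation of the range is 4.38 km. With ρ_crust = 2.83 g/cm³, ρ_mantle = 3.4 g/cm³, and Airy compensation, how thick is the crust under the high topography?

Root depth r = h ρ_c / (ρ_m − ρ_c) = 4.38 km × 2.83 / 0.57 = 21.75 km.
Total thickness = T + h + r = 34.8 km + 4.38 km + 21.75 km = 60.9 km.

60.9 km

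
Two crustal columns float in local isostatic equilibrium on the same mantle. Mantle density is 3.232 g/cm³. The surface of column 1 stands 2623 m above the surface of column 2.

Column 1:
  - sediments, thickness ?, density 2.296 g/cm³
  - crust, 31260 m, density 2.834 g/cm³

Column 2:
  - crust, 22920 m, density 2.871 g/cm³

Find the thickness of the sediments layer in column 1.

Take the compensation level at the base of the deeper column (depth z_c below the surface of column 1) and equate Σ ρ_i t_i down to z_c; mantle fills any gap and the z_c terms cancel.
Column 1: x×2.296 + 31260×2.834 + (z_c − 31260 − x)×3.232
Column 2: 2623×0 + 22920×2.871 + (z_c − 2623 − 22920)×3.232
The z_c×3.232 term appears on both sides and cancels. Collect the known terms of each column as K = Σ(ρt)_known − 3.232 × (depth of known layers): K_1 = 88590.84 − 3.232×31260 = −12441.48; K_2 = 65803.32 − 3.232×(2623 + 22920) = −16751.656.
Balance: K_1 − x×(3.232 − 2.296) = K_2, so x = (K_1 − K_2)/(3.232 − 2.296) = 4310.18/0.936 = 4600 m.

4600 m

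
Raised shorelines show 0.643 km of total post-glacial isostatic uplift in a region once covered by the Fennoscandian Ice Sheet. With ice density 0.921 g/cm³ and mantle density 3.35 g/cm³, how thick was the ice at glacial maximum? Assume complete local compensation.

u = t ρ_ice/ρ_m → t = u ρ_m/ρ_ice = 0.643 km × 3.35/0.921 = 2.34 km.

2.34 km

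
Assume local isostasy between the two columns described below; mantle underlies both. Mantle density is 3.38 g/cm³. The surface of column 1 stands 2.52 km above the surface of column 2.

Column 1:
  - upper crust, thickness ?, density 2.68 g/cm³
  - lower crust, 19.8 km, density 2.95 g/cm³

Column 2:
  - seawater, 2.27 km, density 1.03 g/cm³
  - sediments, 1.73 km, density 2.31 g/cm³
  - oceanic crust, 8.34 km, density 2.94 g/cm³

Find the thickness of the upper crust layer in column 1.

Take the compensation level at the base of the deeper column (depth z_c below the surface of column 1) and equate Σ ρ_i t_i down to z_c; mantle fills any gap and the z_c terms cancel.
Column 1: x×2.68 + 19.8×2.95 + (z_c − 19.8 − x)×3.38
Column 2: 2.52×0 + 2.27×1.03 + 1.73×2.31 + 8.34×2.94 + (z_c − 2.52 − 12.34)×3.38
The z_c×3.38 term appears on both sides and cancels. Collect the known terms of each column as K = Σ(ρt)_known − 3.38 × (depth of known layers): K_1 = 58.41 − 3.38×19.8 = −8.514; K_2 = 30.854 − 3.38×(2.52 + 12.34) = −19.3728.
Balance: K_1 − x×(3.38 − 2.68) = K_2, so x = (K_1 − K_2)/(3.38 − 2.68) = 10.8588/0.7 = 15.5 km.

15.5 km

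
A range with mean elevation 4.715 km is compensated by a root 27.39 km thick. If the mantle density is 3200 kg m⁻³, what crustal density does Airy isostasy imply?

ρ_c h = (ρ_m − ρ_c) r → ρ_c (h + r) = ρ_m r → ρ_c = ρ_m r / (h + r).
ρ_c = 3200 × 27.39 km / (4.715 km + 27.39 km) = 2730 kg m⁻³.

2730 kg m⁻³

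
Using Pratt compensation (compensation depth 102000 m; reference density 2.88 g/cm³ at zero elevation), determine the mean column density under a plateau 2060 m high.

2.82 g/cm³

Pratt balance: ρ_ref D = ρ (D + h).
ρ = ρ_ref D/(D + h) = 2.88 × 102000 m/(102000 m + 2060 m) = 2.82 g/cm³.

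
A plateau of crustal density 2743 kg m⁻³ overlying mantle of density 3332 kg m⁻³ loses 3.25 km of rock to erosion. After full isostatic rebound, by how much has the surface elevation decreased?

0.575 km

Rebound u = e ρ_c/ρ_m = 3.25 km × 2743/3332 = 2.675 km.
Net surface drop = e − u = 3.25 km − 2.675 km = e (ρ_m − ρ_c)/ρ_m = 0.575 km.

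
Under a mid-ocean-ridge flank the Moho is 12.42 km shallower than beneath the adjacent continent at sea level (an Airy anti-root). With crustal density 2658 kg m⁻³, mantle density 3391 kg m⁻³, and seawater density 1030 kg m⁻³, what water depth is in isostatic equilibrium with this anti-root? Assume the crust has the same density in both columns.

Replacing a thickness d of crust by seawater at the top must be balanced by replacing crust with mantle at the base: d (ρ_c − ρ_w) = a (ρ_m − ρ_c).
d = a (ρ_m − ρ_c)/(ρ_c − ρ_w) = 12.42 km × 733/1628 = 5.59 km.

5.59 km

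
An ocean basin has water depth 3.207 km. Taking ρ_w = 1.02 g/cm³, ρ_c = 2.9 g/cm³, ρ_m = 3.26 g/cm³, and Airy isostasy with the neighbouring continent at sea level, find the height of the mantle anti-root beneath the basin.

16.7 km

In Airy isostatic equilibrium: replacing crust with seawater at the top is compensated by replacing crust with mantle at the base: d (ρ_c − ρ_w) = a (ρ_m − ρ_c).
a = d (ρ_c − ρ_w)/(ρ_m − ρ_c) = 3.207 km × 1.88/0.36 = 16.7 km.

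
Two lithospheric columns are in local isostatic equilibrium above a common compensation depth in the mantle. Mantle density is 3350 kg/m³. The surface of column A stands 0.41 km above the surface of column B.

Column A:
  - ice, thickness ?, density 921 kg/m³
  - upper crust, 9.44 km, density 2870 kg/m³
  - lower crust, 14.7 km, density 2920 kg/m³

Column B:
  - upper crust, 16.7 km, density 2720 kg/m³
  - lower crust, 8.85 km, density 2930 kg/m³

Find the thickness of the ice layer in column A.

Take the compensation level at the base of the deeper column (depth z_c below the surface of column A) and equate Σ ρ_i t_i down to z_c; mantle fills any gap and the z_c terms cancel.
Column A: x×921 + 9.44×2870 + 14.7×2920 + (z_c − 24.14 − x)×3350
Column B: 0.41×0 + 16.7×2720 + 8.85×2930 + (z_c − 0.41 − 25.55)×3350
The z_c×3350 term appears on both sides and cancels. Collect the known terms of each column as K = Σ(ρt)_known − 3350 × (depth of known layers): K_A = 70016.8 − 3350×24.14 = −10852.2; K_B = 71354.5 − 3350×(0.41 + 25.55) = −15611.5.
Balance: K_A − x×(3350 − 921) = K_B, so x = (K_A − K_B)/(3350 − 921) = 4759.3/2429 = 1.96 km.

1.96 km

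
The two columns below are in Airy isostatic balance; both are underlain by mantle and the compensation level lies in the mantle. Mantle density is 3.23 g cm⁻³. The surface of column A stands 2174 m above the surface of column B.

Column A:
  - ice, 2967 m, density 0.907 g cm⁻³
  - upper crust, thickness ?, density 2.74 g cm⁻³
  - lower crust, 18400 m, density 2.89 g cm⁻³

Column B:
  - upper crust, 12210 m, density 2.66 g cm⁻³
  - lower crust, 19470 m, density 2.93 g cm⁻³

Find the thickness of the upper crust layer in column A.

13600 m

Take the compensation level at the base of the deeper column (depth z_c below the surface of column A) and equate Σ ρ_i t_i down to z_c; mantle fills any gap and the z_c terms cancel.
Column A: 2967×0.907 + x×2.74 + 18400×2.89 + (z_c − 21367 − x)×3.23
Column B: 2174×0 + 12210×2.66 + 19470×2.93 + (z_c − 2174 − 31680)×3.23
The z_c×3.23 term appears on both sides and cancels. Collect the known terms of each column as K = Σ(ρt)_known − 3.23 × (depth of known layers): K_A = 55867.069 − 3.23×21367 = −13148.341; K_B = 89525.7 − 3.23×(2174 + 31680) = −19822.72.
Balance: K_A − x×(3.23 − 2.74) = K_B, so x = (K_A − K_B)/(3.23 − 2.74) = 6674.38/0.49 = 13600 m.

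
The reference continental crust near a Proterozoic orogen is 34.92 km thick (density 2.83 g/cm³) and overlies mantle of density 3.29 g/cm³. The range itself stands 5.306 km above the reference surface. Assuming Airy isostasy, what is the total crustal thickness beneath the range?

72.9 km

Root depth r = h ρ_c / (ρ_m − ρ_c) = 5.306 km × 2.83 / 0.46 = 32.64 km.
Total thickness = T + h + r = 34.92 km + 5.306 km + 32.64 km = 72.9 km.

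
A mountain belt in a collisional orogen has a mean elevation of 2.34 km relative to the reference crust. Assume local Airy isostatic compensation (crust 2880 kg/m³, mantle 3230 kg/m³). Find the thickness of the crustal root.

For local isostatic compensation: the weight of the topography is balanced by the buoyancy of the root, ρ_c h = (ρ_m − ρ_c) r.
r = h · ρ_c / (ρ_m − ρ_c) = 2.34 km × 2880 / (3230 − 2880) = 19.3 km.

19.3 km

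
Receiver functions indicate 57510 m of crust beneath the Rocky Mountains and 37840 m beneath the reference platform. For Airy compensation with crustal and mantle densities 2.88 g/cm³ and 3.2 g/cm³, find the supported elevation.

Excess crust Δ = 57510 m − 37840 m = 19670 m, split between elevation h and root r with h + r = Δ.
Airy balance ρ_c h = (ρ_m − ρ_c) r gives r = h ρ_c/(ρ_m − ρ_c), so h (1 + ρ_c/(ρ_m − ρ_c)) = Δ, i.e. h = Δ (ρ_m − ρ_c)/ρ_m.
h = 19670 m × 0.32/3.2 = 1970 m.

1970 m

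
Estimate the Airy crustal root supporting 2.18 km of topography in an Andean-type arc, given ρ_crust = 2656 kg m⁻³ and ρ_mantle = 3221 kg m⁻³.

Isostatic balance requires: the weight of the topography is balanced by the buoyancy of the root, ρ_c h = (ρ_m − ρ_c) r.
r = h · ρ_c / (ρ_m − ρ_c) = 2.18 km × 2656 / (3221 − 2656) = 10.2 km.

10.2 km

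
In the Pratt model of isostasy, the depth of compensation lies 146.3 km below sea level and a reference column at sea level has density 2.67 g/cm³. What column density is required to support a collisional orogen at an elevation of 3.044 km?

Pratt balance: ρ_ref D = ρ (D + h).
ρ = ρ_ref D/(D + h) = 2.67 × 146.3 km/(146.3 km + 3.044 km) = 2.62 g/cm³.

2.62 g/cm³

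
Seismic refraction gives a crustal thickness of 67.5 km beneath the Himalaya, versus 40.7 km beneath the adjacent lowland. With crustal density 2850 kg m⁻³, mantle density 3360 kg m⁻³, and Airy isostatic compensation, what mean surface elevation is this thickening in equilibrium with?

4.07 km

Excess crust Δ = 67.5 km − 40.7 km = 26.8 km, split between elevation h and root r with h + r = Δ.
Airy balance ρ_c h = (ρ_m − ρ_c) r gives r = h ρ_c/(ρ_m − ρ_c), so h (1 + ρ_c/(ρ_m − ρ_c)) = Δ, i.e. h = Δ (ρ_m − ρ_c)/ρ_m.
h = 26.8 km × 510/3360 = 4.07 km.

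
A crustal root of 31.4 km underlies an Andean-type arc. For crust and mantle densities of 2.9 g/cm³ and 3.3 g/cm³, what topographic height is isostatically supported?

4.33 km

Equating mass per unit area of the two columns: ρ_c h = (ρ_m − ρ_c) r.
h = r (ρ_m − ρ_c) / ρ_c = 31.4 km × (3.3 − 2.9) / 2.9 = 4.33 km.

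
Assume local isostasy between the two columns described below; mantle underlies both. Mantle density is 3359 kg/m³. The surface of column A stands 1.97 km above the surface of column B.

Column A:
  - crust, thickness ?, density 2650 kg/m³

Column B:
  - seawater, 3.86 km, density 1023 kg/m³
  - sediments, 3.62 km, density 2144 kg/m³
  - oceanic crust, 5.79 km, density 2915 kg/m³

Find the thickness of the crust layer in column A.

Take the compensation level at the base of the deeper column (depth z_c below the surface of column A) and equate Σ ρ_i t_i down to z_c; mantle fills any gap and the z_c terms cancel.
Column A: x×2650 + (z_c − 0 − x)×3359
Column B: 1.97×0 + 3.86×1023 + 3.62×2144 + 5.79×2915 + (z_c − 1.97 − 13.27)×3359
The z_c×3359 term appears on both sides and cancels. Collect the known terms of each column as K = Σ(ρt)_known − 3359 × (depth of known layers): K_A = 0 − 3359×0 = 0; K_B = 28587.91 − 3359×(1.97 + 13.27) = −22603.25.
Balance: K_A − x×(3359 − 2650) = K_B, so x = (K_A − K_B)/(3359 − 2650) = 22603.2/709 = 31.9 km.

31.9 km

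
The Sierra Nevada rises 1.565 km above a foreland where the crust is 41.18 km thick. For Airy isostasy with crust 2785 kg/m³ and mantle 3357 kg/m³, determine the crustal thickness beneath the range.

Root depth r = h ρ_c / (ρ_m − ρ_c) = 1.565 km × 2785 / 572 = 7.62 km.
Total thickness = T + h + r = 41.18 km + 1.565 km + 7.62 km = 50.4 km.

50.4 km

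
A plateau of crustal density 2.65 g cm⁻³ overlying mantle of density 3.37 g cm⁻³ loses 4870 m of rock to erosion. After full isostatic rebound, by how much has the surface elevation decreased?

1040 m

Rebound u = e ρ_c/ρ_m = 4870 m × 2.65/3.37 = 3830 m.
Net surface drop = e − u = 4870 m − 3830 m = e (ρ_m − ρ_c)/ρ_m = 1040 m.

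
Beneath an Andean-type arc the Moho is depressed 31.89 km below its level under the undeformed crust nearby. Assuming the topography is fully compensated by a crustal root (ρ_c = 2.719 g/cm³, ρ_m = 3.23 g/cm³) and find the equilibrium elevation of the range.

By Archimedes' principle applied to the lithosphere: ρ_c h = (ρ_m − ρ_c) r.
h = r (ρ_m − ρ_c) / ρ_c = 31.89 km × (3.23 − 2.719) / 2.719 = 5.99 km.

5.99 km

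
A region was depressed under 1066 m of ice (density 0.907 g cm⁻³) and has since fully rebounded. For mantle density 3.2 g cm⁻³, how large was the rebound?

302 m

Removing the load lets mantle flow back in; uplift u satisfies ρ_ice t = ρ_m u.
u = t ρ_ice/ρ_m = 1066 m × 0.907/3.2 = 302 m.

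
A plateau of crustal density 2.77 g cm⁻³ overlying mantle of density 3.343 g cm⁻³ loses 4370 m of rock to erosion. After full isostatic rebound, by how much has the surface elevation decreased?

Rebound u = e ρ_c/ρ_m = 4370 m × 2.77/3.343 = 3621 m.
Net surface drop = e − u = 4370 m − 3621 m = e (ρ_m − ρ_c)/ρ_m = 749 m.

749 m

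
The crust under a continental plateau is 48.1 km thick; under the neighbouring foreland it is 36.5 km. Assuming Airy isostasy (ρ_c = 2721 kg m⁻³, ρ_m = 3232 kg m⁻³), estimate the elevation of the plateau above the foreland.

1.83 km

Excess crust Δ = 48.1 km − 36.5 km = 11.6 km, split between elevation h and root r with h + r = Δ.
Airy balance ρ_c h = (ρ_m − ρ_c) r gives r = h ρ_c/(ρ_m − ρ_c), so h (1 + ρ_c/(ρ_m − ρ_c)) = Δ, i.e. h = Δ (ρ_m − ρ_c)/ρ_m.
h = 11.6 km × 511/3232 = 1.83 km.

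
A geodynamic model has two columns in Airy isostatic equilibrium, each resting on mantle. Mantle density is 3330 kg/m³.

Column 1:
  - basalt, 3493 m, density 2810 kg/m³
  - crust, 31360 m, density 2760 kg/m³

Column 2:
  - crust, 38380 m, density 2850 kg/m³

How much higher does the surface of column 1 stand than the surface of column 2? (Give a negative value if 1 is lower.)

For any compensation level in the mantle, the mantle terms cancel and isostasy reduces to e = (Σt_1 − Σt_2) − (Σ(ρt)_1 − Σ(ρt)_2) / ρ_m.
Σt_1 = 34853 m; Σt_2 = 38380 m; Σ(ρt)_1 = 96368930; Σ(ρt)_2 = 109383000 (in m·kg/m³).
e = (34853 − 38380) − (96368930 − 109383000) / 3330 = 381 m.

381 m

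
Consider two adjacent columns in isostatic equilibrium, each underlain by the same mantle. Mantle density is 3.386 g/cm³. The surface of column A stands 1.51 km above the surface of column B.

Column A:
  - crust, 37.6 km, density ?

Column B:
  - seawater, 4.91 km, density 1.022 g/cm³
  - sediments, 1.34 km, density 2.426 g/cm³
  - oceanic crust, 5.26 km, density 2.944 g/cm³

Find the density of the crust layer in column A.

2.85 g/cm³

Take the compensation level at the base of the deeper column (depth z_c below the surface of column A) and equate Σ ρ_i t_i down to z_c; mantle fills any gap and the z_c terms cancel.
Column A: 37.6×ρ + (z_c − 37.6)×3.386
Column B: 1.51×0 + 4.91×1.022 + 1.34×2.426 + 5.26×2.944 + (z_c − 1.51 − 11.51)×3.386
The z_c×3.386 term appears on both sides and cancels. Collect the known terms of each column as K = Σ(ρt)_known − 3.386 × (depth of known layers): K_A = 0 − 3.386×37.6 = −127.3136; K_B = 23.7543 − 3.386×(1.51 + 11.51) = −20.33142.
Balance: K_A + 37.6×ρ = K_B, so ρ = (K_B − K_A)/37.6 = 106.982/37.6 = 2.85 g/cm³.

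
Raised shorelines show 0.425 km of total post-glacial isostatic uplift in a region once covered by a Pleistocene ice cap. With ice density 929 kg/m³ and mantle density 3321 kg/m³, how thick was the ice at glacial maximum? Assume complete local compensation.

1.52 km

u = t ρ_ice/ρ_m → t = u ρ_m/ρ_ice = 0.425 km × 3321/929 = 1.52 km.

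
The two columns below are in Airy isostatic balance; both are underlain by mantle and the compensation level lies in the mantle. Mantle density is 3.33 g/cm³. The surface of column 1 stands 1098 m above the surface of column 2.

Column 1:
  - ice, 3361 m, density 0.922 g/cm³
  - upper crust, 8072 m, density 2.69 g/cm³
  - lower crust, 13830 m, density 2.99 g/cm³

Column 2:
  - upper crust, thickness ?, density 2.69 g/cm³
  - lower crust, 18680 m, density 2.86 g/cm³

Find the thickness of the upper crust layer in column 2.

8630 m

Take the compensation level at the base of the deeper column (depth z_c below the surface of column 1) and equate Σ ρ_i t_i down to z_c; mantle fills any gap and the z_c terms cancel.
Column 1: 3361×0.922 + 8072×2.69 + 13830×2.99 + (z_c − 25263)×3.33
Column 2: 1098×0 + x×2.69 + 18680×2.86 + (z_c − 1098 − 18680 − x)×3.33
The z_c×3.33 term appears on both sides and cancels. Collect the known terms of each column as K = Σ(ρt)_known − 3.33 × (depth of known layers): K_1 = 66164.222 − 3.33×25263 = −17961.568; K_2 = 53424.8 − 3.33×(1098 + 18680) = −12435.94.
Balance: K_1 = K_2 − x×(3.33 − 2.69), so x = (K_2 − K_1)/(3.33 − 2.69) = 5525.63/0.64 = 8630 m.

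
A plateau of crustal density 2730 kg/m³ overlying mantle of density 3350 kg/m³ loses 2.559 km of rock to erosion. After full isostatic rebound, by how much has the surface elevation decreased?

Rebound u = e ρ_c/ρ_m = 2.559 km × 2730/3350 = 2.085 km.
Net surface drop = e − u = 2.559 km − 2.085 km = e (ρ_m − ρ_c)/ρ_m = 0.474 km.

0.474 km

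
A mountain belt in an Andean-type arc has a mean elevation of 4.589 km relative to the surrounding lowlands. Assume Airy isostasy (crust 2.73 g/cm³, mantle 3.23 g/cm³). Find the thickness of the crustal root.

25.1 km

Balancing pressure at the compensation depth: the weight of the topography is balanced by the buoyancy of the root, ρ_c h = (ρ_m − ρ_c) r.
r = h · ρ_c / (ρ_m − ρ_c) = 4.589 km × 2.73 / (3.23 − 2.73) = 25.1 km.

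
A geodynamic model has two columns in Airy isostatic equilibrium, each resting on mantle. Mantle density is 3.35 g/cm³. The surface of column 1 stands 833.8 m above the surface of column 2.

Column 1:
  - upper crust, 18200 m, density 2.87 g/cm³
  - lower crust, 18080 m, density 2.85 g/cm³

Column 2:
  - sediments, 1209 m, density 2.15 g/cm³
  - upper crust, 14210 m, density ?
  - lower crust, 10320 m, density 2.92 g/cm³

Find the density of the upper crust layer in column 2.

2.71 g/cm³

Take the compensation level at the base of the deeper column (depth z_c below the surface of column 1) and equate Σ ρ_i t_i down to z_c; mantle fills any gap and the z_c terms cancel.
Column 1: 18200×2.87 + 18080×2.85 + (z_c − 36280)×3.35
Column 2: 833.8×0 + 1209×2.15 + 14210×ρ + 10320×2.92 + (z_c − 833.8 − 25739)×3.35
The z_c×3.35 term appears on both sides and cancels. Collect the known terms of each column as K = Σ(ρt)_known − 3.35 × (depth of known layers): K_1 = 103762 − 3.35×36280 = −17776; K_2 = 32733.75 − 3.35×(833.8 + 25739) = −56285.13.
Balance: K_1 = K_2 + 14210×ρ, so ρ = (K_1 − K_2)/14210 = 38509.1/14210 = 2.71 g/cm³.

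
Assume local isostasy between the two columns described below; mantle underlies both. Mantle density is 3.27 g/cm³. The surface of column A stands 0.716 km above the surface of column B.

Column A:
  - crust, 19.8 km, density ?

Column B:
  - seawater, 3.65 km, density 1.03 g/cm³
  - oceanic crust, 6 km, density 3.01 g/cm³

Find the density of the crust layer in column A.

2.66 g/cm³

Take the compensation level at the base of the deeper column (depth z_c below the surface of column A) and equate Σ ρ_i t_i down to z_c; mantle fills any gap and the z_c terms cancel.
Column A: 19.8×ρ + (z_c − 19.8)×3.27
Column B: 0.716×0 + 3.65×1.03 + 6×3.01 + (z_c − 0.716 − 9.65)×3.27
The z_c×3.27 term appears on both sides and cancels. Collect the known terms of each column as K = Σ(ρt)_known − 3.27 × (depth of known layers): K_A = 0 − 3.27×19.8 = −64.746; K_B = 21.8195 − 3.27×(0.716 + 9.65) = −12.07732.
Balance: K_A + 19.8×ρ = K_B, so ρ = (K_B − K_A)/19.8 = 52.6687/19.8 = 2.66 g/cm³.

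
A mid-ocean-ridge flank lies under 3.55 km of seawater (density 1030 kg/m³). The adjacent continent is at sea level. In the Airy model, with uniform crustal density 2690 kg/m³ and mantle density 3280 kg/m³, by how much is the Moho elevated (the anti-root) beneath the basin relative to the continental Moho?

By Archimedes' principle applied to the lithosphere: replacing crust with seawater at the top is compensated by replacing crust with mantle at the base: d (ρ_c − ρ_w) = a (ρ_m − ρ_c).
a = d (ρ_c − ρ_w)/(ρ_m − ρ_c) = 3.55 km × 1660/590 = 9.99 km.

9.99 km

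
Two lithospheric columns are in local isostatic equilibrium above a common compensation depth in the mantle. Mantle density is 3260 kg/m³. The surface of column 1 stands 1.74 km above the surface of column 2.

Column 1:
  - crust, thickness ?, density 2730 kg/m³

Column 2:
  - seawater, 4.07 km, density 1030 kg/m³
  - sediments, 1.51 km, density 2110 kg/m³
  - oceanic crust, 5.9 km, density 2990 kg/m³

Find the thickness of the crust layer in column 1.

Take the compensation level at the base of the deeper column (depth z_c below the surface of column 1) and equate Σ ρ_i t_i down to z_c; mantle fills any gap and the z_c terms cancel.
Column 1: x×2730 + (z_c − 0 − x)×3260
Column 2: 1.74×0 + 4.07×1030 + 1.51×2110 + 5.9×2990 + (z_c − 1.74 − 11.48)×3260
The z_c×3260 term appears on both sides and cancels. Collect the known terms of each column as K = Σ(ρt)_known − 3260 × (depth of known layers): K_1 = 0 − 3260×0 = 0; K_2 = 25019.2 − 3260×(1.74 + 11.48) = −18078.
Balance: K_1 − x×(3260 − 2730) = K_2, so x = (K_1 − K_2)/(3260 − 2730) = 18078/530 = 34.1 km.

34.1 km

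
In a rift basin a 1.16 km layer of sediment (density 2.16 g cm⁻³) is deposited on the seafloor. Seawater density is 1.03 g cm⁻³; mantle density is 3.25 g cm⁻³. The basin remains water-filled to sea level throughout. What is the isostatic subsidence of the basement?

Submarine loading: the sediment displaces seawater, and the subsidence is in turn flooded, so s (ρ_m − ρ_w) = t (ρ_sed − ρ_w).
s = 1.16 km × (2.16 − 1.03) / (3.25 − 1.03) = 0.59 km.

0.59 km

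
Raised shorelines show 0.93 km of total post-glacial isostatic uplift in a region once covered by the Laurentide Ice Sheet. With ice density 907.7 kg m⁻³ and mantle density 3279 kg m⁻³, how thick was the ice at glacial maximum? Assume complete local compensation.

3.36 km

u = t ρ_ice/ρ_m → t = u ρ_m/ρ_ice = 0.93 km × 3279/907.7 = 3.36 km.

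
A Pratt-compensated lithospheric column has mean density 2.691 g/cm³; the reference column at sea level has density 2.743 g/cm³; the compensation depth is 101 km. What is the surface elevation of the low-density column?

1.95 km

ρ_ref D = ρ (D + h) → h = D (ρ_ref − ρ)/ρ.
h = 101 km × (2.743 − 2.691)/2.691 = 1.95 km.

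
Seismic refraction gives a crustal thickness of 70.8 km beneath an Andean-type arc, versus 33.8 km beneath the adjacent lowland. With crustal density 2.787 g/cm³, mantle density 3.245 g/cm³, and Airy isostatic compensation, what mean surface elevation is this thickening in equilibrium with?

Excess crust Δ = 70.8 km − 33.8 km = 37 km, split between elevation h and root r with h + r = Δ.
Airy balance ρ_c h = (ρ_m − ρ_c) r gives r = h ρ_c/(ρ_m − ρ_c), so h (1 + ρ_c/(ρ_m − ρ_c)) = Δ, i.e. h = Δ (ρ_m − ρ_c)/ρ_m.
h = 37 km × 0.458/3.245 = 5.22 km.

5.22 km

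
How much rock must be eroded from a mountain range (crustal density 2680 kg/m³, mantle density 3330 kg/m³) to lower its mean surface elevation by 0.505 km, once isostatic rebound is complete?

2.59 km

Net drop Δ = e − u = e − e ρ_c/ρ_m = e (ρ_m − ρ_c)/ρ_m.
e = Δ ρ_m/(ρ_m − ρ_c) = 0.505 km × 3330/650 = 2.59 km.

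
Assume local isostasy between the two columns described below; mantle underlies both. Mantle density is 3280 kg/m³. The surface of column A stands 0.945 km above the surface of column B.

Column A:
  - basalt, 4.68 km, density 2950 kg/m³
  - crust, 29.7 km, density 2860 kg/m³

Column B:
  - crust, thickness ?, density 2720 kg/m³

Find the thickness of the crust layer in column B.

Take the compensation level at the base of the deeper column (depth z_c below the surface of column A) and equate Σ ρ_i t_i down to z_c; mantle fills any gap and the z_c terms cancel.
Column A: 4.68×2950 + 29.7×2860 + (z_c − 34.38)×3280
Column B: 0.945×0 + x×2720 + (z_c − 0.945 − 0 − x)×3280
The z_c×3280 term appears on both sides and cancels. Collect the known terms of each column as K = Σ(ρt)_known − 3280 × (depth of known layers): K_A = 98748 − 3280×34.38 = −14018.4; K_B = 0 − 3280×(0.945 + 0) = −3099.6.
Balance: K_A = K_B − x×(3280 − 2720), so x = (K_B − K_A)/(3280 − 2720) = 10918.8/560 = 19.5 km.

19.5 km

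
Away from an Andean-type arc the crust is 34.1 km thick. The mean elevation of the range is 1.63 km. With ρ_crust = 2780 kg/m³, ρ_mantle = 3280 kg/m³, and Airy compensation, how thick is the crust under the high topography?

Root depth r = h ρ_c / (ρ_m − ρ_c) = 1.63 km × 2780 / 500 = 9.063 km.
Total thickness = T + h + r = 34.1 km + 1.63 km + 9.063 km = 44.8 km.

44.8 km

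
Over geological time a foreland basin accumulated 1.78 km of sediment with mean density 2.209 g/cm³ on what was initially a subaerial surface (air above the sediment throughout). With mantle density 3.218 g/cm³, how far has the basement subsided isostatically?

Subaerial load: s = t ρ_sed / ρ_m = 1.78 km × 2.209/3.218 = 1.22 km.

1.22 km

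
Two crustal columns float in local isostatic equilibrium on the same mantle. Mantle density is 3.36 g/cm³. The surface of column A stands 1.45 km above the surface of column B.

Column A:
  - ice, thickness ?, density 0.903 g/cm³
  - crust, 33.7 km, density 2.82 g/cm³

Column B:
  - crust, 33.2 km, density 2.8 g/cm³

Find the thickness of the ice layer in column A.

Take the compensation level at the base of the deeper column (depth z_c below the surface of column A) and equate Σ ρ_i t_i down to z_c; mantle fills any gap and the z_c terms cancel.
Column A: x×0.903 + 33.7×2.82 + (z_c − 33.7 − x)×3.36
Column B: 1.45×0 + 33.2×2.8 + (z_c − 1.45 − 33.2)×3.36
The z_c×3.36 term appears on both sides and cancels. Collect the known terms of each column as K = Σ(ρt)_known − 3.36 × (depth of known layers): K_A = 95.034 − 3.36×33.7 = −18.198; K_B = 92.96 − 3.36×(1.45 + 33.2) = −23.464.
Balance: K_A − x×(3.36 − 0.903) = K_B, so x = (K_A − K_B)/(3.36 − 0.903) = 5.266/2.457 = 2.14 km.

2.14 km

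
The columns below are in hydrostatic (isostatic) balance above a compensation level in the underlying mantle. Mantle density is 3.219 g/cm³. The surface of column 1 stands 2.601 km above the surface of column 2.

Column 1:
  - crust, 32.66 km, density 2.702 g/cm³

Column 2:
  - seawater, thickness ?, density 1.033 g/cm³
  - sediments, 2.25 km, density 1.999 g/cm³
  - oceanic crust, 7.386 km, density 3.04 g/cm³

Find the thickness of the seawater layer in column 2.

2.03 km

Take the compensation level at the base of the deeper column (depth z_c below the surface of column 1) and equate Σ ρ_i t_i down to z_c; mantle fills any gap and the z_c terms cancel.
Column 1: 32.66×2.702 + (z_c − 32.66)×3.219
Column 2: 2.601×0 + x×1.033 + 2.25×1.999 + 7.386×3.04 + (z_c − 2.601 − 9.636 − x)×3.219
The z_c×3.219 term appears on both sides and cancels. Collect the known terms of each column as K = Σ(ρt)_known − 3.219 × (depth of known layers): K_1 = 88.24732 − 3.219×32.66 = −16.88522; K_2 = 26.95119 − 3.219×(2.601 + 9.636) = −12.439713.
Balance: K_1 = K_2 − x×(3.219 − 1.033), so x = (K_2 − K_1)/(3.219 − 1.033) = 4.44551/2.186 = 2.03 km.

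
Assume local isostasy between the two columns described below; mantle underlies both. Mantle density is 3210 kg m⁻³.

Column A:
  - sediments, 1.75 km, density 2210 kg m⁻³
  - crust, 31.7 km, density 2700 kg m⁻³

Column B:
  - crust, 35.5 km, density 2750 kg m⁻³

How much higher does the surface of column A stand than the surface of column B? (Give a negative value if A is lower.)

0.494 km

For any compensation level in the mantle, the mantle terms cancel and isostasy reduces to e = (Σt_A − Σt_B) − (Σ(ρt)_A − Σ(ρt)_B) / ρ_m.
Σt_A = 33.45 km; Σt_B = 35.5 km; Σ(ρt)_A = 89457.5; Σ(ρt)_B = 97625 (in km·kg m⁻³).
e = (33.45 − 35.5) − (89457.5 − 97625) / 3210 = 0.494 km.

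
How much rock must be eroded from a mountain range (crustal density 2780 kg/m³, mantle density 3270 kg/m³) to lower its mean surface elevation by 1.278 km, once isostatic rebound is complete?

Net drop Δ = e − u = e − e ρ_c/ρ_m = e (ρ_m − ρ_c)/ρ_m.
e = Δ ρ_m/(ρ_m − ρ_c) = 1.278 km × 3270/490 = 8.53 km.

8.53 km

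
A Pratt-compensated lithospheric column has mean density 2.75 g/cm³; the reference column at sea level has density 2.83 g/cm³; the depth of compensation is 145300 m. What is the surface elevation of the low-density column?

ρ_ref D = ρ (D + h) → h = D (ρ_ref − ρ)/ρ.
h = 145300 m × (2.83 − 2.75)/2.75 = 4230 m.

4230 m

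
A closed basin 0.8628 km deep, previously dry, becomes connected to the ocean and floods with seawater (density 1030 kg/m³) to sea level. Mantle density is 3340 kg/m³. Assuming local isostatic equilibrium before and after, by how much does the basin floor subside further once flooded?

After flooding the water column is d + s deep. Its weight must equal the weight of mantle displaced by the extra subsidence s: (d + s) ρ_w = s ρ_m.
s = d ρ_w / (ρ_m − ρ_w) = 0.8628 km × 1030/(3340 − 1030) = 0.385 km.

0.385 km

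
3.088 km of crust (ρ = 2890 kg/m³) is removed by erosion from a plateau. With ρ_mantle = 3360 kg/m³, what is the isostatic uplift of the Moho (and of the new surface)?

2.66 km

Unloading: uplift u = e ρ_c/ρ_m = 3.088 km × 2890/3360 = 2.66 km.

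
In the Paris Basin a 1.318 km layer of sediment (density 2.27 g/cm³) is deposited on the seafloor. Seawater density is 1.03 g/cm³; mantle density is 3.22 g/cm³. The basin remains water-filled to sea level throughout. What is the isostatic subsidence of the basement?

Submarine loading: the sediment displaces seawater, and the subsidence is in turn flooded, so s (ρ_m − ρ_w) = t (ρ_sed − ρ_w).
s = 1.318 km × (2.27 − 1.03) / (3.22 − 1.03) = 0.746 km.

0.746 km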